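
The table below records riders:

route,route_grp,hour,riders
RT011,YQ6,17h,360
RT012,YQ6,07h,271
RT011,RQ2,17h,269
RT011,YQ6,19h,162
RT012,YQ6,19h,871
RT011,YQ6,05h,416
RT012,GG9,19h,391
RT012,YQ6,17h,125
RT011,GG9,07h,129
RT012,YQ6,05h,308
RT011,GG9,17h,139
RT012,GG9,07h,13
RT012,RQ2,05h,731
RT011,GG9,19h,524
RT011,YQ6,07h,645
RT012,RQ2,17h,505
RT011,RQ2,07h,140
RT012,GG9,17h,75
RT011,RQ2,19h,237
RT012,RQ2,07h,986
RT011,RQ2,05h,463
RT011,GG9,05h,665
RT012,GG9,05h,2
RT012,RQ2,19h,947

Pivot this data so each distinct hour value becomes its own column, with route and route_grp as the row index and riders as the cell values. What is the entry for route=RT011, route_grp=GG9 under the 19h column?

524

Wide layout: rows indexed by route and route_grp, columns are the 4 distinct hour values (17h, 07h, 19h, 05h).
Cell (route=RT011, route_grp=GG9, hour=19h) draws from the long row where route=RT011, route_grp=GG9 and hour=19h, which has riders=524.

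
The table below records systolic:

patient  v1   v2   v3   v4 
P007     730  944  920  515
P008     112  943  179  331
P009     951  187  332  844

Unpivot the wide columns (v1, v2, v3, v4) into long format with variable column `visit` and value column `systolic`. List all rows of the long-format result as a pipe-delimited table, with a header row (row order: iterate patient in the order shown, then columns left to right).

| patient | visit | systolic |
| P007 | v1 | 730 |
| P007 | v2 | 944 |
| P007 | v3 | 920 |
| P007 | v4 | 515 |
| P008 | v1 | 112 |
| P008 | v2 | 943 |
| P008 | v3 | 179 |
| P008 | v4 | 331 |
| P009 | v1 | 951 |
| P009 | v2 | 187 |
| P009 | v3 | 332 |
| P009 | v4 | 844 |

Each (patient, column) pair becomes one row: 3 × 4 = 12 rows.
For example, (P007, v1) → systolic=730.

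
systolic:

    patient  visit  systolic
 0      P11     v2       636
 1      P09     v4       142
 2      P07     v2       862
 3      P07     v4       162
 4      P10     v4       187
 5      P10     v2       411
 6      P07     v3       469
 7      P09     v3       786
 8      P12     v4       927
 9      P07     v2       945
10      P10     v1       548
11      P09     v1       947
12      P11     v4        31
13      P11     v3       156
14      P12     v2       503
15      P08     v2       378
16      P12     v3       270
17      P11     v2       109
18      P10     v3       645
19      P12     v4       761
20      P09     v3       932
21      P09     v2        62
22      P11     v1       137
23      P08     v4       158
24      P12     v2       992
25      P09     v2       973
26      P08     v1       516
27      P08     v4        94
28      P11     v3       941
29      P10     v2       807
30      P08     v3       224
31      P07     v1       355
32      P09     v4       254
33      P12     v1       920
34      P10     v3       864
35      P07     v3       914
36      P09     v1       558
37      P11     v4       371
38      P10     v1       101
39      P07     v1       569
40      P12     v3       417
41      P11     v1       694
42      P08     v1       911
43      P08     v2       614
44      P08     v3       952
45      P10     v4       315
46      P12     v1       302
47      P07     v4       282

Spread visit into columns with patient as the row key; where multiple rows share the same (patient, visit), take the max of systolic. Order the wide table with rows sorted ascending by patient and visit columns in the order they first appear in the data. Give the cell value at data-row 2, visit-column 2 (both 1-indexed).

158

With rows sorted ascending by patient, row 2 is patient=P08. visit columns in first-appearance order: v2, v4, v3, v1; column 2 is v4.
Long rows with patient=P08, visit=v4: max(158, 94) = 158.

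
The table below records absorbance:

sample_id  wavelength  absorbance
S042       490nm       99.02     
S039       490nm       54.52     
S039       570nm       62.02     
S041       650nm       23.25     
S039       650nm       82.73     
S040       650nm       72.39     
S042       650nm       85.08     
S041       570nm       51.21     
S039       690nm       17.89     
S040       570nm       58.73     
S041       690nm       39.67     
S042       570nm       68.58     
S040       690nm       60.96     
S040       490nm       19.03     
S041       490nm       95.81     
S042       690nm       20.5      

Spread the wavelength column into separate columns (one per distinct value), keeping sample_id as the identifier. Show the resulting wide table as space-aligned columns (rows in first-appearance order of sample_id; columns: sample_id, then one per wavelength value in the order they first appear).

sample_id  490nm  570nm  650nm  690nm
S042       99.02  68.58  85.08  20.5 
S039       54.52  62.02  82.73  17.89
S041       95.81  51.21  23.25  39.67
S040       19.03  58.73  72.39  60.96

Columns: sample_id plus the 4 distinct wavelength values (490nm, 570nm, 650nm, 690nm).
For example, row S042 column 490nm takes absorbance=99.02 from the long row (S042, 490nm).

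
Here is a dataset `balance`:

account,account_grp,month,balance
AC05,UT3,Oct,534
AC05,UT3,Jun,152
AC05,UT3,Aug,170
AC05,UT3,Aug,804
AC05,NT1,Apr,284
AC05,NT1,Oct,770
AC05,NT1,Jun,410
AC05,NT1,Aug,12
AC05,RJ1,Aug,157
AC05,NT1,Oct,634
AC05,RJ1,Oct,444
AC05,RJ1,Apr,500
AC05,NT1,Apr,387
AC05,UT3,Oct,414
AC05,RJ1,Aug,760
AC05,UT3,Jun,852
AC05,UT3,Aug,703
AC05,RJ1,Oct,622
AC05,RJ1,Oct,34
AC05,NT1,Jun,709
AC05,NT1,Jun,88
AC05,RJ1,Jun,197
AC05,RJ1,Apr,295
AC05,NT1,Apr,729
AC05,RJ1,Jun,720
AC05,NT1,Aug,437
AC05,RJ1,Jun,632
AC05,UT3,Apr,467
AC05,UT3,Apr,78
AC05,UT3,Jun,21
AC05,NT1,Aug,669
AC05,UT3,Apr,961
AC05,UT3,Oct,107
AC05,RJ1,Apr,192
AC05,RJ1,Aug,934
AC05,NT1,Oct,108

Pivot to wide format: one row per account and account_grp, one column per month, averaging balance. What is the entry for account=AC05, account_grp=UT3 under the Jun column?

341.67

Rows with account=AC05, account_grp=UT3 and month=Jun: balance values are 152, 852, 21.
(152 + 852 + 21) / 3 = 341.67.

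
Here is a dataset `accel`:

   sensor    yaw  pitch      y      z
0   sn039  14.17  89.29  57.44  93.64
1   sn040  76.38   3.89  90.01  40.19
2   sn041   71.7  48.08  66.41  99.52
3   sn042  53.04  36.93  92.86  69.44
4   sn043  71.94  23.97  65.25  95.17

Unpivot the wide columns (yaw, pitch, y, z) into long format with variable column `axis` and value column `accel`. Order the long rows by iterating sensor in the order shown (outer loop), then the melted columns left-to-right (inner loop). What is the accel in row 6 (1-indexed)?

3.89

20 rows total (5 × 4). Row 6: index ⌊(6-1)/4⌋ = 1 into sensor → sn040; (6-1) mod 4 = 1 into the melted columns → pitch.
So row 6 is (sn040, pitch, 3.89); accel = 3.89.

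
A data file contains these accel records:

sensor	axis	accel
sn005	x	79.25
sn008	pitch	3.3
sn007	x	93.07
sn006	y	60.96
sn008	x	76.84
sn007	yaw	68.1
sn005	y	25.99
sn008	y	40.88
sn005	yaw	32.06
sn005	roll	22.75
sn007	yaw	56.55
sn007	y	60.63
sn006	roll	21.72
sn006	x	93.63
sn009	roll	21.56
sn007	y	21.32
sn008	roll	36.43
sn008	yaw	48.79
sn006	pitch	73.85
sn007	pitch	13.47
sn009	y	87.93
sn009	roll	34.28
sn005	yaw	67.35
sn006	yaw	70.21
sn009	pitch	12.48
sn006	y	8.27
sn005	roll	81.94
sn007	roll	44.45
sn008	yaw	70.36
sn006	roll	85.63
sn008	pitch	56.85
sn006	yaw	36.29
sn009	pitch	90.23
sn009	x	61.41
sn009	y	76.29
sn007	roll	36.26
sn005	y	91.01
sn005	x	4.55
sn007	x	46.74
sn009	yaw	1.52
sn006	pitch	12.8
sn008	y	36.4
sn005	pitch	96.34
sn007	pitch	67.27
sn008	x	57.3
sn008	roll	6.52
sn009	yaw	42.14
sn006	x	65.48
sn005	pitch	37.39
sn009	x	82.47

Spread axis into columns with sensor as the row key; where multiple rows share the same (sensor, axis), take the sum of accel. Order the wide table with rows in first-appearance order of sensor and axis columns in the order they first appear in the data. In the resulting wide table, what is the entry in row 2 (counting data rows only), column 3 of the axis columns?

77.28

With rows in first-appearance order of sensor, row 2 is sensor=sn008. axis columns in first-appearance order: x, pitch, y, yaw, roll; column 3 is y.
Long rows with sensor=sn008, axis=y: 40.88 + 36.4 = 77.28.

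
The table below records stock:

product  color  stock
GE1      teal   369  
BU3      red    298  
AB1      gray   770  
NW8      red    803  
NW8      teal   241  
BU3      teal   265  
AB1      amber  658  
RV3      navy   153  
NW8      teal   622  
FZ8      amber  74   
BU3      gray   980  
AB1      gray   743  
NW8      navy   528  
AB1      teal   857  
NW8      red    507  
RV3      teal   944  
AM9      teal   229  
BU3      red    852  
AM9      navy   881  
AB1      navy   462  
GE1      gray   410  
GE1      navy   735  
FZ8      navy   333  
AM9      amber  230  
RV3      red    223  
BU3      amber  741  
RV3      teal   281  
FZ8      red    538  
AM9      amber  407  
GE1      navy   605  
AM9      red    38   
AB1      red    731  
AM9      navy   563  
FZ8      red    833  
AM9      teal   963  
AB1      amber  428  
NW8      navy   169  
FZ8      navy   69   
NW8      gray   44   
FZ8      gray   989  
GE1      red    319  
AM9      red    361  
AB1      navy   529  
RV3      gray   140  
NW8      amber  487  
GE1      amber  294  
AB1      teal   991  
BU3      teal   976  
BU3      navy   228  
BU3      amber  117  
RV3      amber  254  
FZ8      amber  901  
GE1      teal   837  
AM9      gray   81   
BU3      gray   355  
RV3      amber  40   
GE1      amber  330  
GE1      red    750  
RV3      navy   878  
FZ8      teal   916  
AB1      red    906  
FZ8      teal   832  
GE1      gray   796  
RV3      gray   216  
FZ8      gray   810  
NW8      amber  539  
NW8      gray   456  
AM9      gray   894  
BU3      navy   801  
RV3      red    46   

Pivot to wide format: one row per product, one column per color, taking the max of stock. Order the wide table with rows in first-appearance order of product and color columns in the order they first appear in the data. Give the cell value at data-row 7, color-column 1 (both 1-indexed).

With rows in first-appearance order of product, row 7 is product=AM9. color columns in first-appearance order: teal, red, gray, amber, navy; column 1 is teal.
Long rows with product=AM9, color=teal: max(229, 963) = 963.

963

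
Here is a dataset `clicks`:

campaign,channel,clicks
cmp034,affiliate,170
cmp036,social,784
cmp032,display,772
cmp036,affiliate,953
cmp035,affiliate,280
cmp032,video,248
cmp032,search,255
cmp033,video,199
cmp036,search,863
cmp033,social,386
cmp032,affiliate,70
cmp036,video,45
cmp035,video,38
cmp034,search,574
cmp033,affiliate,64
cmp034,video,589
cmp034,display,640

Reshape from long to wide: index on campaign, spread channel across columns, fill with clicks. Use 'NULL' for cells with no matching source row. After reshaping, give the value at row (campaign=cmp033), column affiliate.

The long row with campaign=cmp033, channel=affiliate has clicks=64.

64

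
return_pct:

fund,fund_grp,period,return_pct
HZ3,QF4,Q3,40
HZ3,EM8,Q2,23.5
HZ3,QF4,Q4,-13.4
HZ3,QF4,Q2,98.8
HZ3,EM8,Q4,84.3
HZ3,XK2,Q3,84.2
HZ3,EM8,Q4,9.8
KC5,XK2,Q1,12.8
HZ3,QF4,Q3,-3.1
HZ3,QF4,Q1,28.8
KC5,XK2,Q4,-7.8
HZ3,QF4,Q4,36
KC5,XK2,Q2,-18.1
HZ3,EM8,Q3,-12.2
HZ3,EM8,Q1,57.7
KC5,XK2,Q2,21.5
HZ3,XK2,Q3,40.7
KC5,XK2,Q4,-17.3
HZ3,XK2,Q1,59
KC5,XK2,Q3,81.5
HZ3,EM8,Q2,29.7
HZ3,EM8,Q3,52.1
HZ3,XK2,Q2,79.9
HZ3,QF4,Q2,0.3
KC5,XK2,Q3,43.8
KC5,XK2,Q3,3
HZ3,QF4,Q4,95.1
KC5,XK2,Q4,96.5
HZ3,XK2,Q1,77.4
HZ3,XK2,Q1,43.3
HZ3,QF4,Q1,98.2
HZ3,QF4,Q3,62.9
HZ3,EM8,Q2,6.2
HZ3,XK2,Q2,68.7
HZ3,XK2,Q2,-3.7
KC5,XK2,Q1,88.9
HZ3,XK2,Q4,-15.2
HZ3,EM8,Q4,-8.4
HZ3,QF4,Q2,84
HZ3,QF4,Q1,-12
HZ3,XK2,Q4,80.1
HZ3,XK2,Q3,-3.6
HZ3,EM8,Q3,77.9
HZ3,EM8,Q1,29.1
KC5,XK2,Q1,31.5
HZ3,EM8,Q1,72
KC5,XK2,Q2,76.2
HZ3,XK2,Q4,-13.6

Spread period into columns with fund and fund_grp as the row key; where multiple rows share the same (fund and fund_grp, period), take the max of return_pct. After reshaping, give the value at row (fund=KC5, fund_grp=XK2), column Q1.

88.9

Rows with fund=KC5, fund_grp=XK2 and period=Q1: return_pct values are 12.8, 88.9, 31.5.
max(12.8, 88.9, 31.5) = 88.9.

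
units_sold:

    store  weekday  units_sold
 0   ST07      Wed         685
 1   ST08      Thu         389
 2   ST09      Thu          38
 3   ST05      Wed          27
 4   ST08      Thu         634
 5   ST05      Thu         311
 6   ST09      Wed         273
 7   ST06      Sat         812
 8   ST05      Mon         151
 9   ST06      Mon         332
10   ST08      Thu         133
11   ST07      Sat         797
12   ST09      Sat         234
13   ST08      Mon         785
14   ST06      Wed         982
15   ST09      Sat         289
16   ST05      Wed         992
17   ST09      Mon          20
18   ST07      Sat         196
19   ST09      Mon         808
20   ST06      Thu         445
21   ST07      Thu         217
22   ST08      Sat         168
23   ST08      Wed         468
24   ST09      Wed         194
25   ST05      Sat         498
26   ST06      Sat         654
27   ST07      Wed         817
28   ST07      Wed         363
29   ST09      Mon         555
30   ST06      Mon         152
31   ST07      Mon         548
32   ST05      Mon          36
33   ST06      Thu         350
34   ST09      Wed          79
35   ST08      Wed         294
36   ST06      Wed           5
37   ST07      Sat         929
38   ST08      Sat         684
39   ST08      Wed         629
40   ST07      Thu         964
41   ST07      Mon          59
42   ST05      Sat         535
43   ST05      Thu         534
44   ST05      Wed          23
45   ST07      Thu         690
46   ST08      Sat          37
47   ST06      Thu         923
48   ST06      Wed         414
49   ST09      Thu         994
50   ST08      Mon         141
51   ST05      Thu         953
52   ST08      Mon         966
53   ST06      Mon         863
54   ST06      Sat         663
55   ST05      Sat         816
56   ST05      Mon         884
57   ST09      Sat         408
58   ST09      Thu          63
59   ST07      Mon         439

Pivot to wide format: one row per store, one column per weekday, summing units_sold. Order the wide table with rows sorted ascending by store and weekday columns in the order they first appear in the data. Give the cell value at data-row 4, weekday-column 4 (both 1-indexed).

1892

With rows sorted ascending by store, row 4 is store=ST08. weekday columns in first-appearance order: Wed, Thu, Sat, Mon; column 4 is Mon.
Long rows with store=ST08, weekday=Mon: 785 + 141 + 966 = 1892.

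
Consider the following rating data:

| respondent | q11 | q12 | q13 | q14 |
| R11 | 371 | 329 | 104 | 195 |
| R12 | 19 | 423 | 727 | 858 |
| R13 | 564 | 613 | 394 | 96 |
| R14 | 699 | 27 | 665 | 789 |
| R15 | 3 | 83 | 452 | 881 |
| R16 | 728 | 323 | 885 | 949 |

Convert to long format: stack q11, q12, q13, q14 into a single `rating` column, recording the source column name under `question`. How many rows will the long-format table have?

6 respondent values × 4 melted columns = 24 rows.

24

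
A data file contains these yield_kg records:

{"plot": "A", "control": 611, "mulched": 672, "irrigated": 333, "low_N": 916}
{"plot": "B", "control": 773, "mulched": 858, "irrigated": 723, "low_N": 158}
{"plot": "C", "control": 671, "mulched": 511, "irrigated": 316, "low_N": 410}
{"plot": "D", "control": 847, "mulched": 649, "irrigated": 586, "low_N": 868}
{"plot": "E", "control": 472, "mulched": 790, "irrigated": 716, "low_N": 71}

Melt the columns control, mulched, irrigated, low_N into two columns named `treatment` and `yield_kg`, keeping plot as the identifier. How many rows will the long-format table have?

20

5 plot values × 4 melted columns = 20 rows.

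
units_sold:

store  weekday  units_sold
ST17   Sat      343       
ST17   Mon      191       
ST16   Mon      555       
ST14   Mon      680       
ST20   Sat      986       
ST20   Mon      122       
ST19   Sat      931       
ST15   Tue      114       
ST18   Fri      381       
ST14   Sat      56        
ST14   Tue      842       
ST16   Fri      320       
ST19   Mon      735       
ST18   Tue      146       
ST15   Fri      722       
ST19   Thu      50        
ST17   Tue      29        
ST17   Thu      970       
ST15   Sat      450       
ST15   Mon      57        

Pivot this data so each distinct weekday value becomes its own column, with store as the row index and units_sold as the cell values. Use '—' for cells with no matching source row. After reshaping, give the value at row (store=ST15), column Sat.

The long row with store=ST15, weekday=Sat has units_sold=450.

450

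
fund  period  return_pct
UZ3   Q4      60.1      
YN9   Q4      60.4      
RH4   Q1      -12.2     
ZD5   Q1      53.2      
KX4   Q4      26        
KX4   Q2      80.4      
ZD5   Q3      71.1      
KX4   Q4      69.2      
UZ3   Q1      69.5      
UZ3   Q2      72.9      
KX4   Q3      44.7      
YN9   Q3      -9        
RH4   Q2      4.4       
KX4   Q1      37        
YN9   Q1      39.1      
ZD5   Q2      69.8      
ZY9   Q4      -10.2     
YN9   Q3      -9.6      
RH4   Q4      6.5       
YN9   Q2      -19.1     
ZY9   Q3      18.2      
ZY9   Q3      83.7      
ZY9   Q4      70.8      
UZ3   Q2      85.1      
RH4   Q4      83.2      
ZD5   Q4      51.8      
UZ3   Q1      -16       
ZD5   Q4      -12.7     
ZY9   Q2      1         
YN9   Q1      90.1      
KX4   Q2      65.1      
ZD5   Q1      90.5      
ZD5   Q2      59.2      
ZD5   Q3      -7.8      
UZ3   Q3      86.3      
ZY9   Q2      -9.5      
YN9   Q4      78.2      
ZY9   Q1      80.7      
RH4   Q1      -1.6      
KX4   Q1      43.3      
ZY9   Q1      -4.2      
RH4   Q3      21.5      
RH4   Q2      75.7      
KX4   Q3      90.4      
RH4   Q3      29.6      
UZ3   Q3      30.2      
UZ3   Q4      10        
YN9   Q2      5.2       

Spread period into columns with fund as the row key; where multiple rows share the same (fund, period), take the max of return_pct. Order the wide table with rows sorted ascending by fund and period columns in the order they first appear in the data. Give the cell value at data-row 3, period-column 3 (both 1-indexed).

With rows sorted ascending by fund, row 3 is fund=UZ3. period columns in first-appearance order: Q4, Q1, Q2, Q3; column 3 is Q2.
Long rows with fund=UZ3, period=Q2: max(72.9, 85.1) = 85.1.

85.1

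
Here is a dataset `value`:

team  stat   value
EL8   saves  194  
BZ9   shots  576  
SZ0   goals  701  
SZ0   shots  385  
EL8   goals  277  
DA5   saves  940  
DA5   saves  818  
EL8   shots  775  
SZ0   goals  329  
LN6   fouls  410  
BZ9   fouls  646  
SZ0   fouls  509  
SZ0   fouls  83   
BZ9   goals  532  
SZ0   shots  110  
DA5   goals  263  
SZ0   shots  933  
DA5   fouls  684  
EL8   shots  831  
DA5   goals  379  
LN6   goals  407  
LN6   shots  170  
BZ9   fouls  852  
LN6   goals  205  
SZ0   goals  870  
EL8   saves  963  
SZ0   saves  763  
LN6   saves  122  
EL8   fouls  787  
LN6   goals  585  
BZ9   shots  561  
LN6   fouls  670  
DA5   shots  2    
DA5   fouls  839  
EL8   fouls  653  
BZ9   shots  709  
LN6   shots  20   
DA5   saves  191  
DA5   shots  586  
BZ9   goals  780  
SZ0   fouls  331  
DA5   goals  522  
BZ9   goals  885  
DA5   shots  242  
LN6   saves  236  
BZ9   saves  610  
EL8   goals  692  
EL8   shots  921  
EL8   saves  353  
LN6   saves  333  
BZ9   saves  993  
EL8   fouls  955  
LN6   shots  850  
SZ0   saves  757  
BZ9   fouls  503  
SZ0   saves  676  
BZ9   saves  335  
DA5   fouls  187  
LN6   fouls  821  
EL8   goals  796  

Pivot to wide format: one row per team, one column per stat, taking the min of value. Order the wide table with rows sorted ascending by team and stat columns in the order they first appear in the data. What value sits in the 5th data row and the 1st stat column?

With rows sorted ascending by team, row 5 is team=SZ0. stat columns in first-appearance order: saves, shots, goals, fouls; column 1 is saves.
Long rows with team=SZ0, stat=saves: min(763, 757, 676) = 676.

676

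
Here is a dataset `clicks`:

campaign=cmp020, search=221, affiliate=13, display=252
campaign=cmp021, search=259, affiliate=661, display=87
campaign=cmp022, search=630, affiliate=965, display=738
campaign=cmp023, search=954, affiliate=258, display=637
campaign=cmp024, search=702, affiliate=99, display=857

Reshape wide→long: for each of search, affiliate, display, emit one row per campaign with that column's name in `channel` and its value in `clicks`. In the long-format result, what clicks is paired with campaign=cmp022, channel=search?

630

Unpivoting turns each (campaign, wide-column) pair into one long row.
The wide cell at row cmp022, column search holds 630, so the long row (cmp022, search) has clicks=630.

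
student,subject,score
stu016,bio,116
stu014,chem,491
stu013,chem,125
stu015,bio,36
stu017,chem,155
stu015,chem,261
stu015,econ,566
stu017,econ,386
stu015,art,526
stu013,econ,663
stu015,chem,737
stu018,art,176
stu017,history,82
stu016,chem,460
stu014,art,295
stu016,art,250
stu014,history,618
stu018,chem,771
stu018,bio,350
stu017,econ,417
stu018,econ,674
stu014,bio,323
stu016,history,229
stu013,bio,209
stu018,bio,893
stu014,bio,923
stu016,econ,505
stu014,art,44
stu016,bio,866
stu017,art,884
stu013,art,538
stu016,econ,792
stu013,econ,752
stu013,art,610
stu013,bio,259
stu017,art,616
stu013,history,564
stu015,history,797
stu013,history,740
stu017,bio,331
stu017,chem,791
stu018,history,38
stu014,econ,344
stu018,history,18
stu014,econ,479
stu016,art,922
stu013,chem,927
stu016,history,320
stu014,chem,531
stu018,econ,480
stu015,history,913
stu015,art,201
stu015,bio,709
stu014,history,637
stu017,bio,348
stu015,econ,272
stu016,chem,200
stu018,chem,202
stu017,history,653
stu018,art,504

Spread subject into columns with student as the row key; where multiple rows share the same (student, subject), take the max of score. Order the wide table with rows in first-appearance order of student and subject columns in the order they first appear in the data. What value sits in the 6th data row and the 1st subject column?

With rows in first-appearance order of student, row 6 is student=stu018. subject columns in first-appearance order: bio, chem, econ, art, history; column 1 is bio.
Long rows with student=stu018, subject=bio: max(350, 893) = 893.

893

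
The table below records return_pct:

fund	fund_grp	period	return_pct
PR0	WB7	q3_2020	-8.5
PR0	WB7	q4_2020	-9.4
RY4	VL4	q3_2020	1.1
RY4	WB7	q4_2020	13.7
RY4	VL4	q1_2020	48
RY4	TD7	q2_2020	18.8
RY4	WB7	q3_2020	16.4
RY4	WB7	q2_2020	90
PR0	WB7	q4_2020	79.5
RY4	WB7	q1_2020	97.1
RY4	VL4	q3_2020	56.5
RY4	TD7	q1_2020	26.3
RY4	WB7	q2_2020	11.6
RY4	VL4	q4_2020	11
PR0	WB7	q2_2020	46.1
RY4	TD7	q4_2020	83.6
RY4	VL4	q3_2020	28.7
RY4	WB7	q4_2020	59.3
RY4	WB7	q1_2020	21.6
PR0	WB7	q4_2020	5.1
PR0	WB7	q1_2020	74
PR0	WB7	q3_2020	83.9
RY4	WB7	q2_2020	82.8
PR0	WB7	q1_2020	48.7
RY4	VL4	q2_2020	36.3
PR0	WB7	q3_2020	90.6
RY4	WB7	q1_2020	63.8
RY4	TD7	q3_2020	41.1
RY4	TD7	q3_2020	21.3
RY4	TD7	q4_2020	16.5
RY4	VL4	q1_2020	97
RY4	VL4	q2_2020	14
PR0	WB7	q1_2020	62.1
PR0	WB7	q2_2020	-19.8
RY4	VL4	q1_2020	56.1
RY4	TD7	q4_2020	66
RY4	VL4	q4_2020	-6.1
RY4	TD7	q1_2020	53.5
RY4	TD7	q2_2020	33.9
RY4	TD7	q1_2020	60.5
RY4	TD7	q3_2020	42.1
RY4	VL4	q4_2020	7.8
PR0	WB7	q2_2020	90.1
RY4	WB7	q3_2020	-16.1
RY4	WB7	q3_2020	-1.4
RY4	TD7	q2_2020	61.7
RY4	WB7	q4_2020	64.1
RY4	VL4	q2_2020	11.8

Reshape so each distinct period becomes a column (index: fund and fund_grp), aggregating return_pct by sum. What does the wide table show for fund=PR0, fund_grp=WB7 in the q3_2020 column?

166

Rows with fund=PR0, fund_grp=WB7 and period=q3_2020: return_pct values are -8.5, 83.9, 90.6.
-8.5 + 83.9 + 90.6 = 166.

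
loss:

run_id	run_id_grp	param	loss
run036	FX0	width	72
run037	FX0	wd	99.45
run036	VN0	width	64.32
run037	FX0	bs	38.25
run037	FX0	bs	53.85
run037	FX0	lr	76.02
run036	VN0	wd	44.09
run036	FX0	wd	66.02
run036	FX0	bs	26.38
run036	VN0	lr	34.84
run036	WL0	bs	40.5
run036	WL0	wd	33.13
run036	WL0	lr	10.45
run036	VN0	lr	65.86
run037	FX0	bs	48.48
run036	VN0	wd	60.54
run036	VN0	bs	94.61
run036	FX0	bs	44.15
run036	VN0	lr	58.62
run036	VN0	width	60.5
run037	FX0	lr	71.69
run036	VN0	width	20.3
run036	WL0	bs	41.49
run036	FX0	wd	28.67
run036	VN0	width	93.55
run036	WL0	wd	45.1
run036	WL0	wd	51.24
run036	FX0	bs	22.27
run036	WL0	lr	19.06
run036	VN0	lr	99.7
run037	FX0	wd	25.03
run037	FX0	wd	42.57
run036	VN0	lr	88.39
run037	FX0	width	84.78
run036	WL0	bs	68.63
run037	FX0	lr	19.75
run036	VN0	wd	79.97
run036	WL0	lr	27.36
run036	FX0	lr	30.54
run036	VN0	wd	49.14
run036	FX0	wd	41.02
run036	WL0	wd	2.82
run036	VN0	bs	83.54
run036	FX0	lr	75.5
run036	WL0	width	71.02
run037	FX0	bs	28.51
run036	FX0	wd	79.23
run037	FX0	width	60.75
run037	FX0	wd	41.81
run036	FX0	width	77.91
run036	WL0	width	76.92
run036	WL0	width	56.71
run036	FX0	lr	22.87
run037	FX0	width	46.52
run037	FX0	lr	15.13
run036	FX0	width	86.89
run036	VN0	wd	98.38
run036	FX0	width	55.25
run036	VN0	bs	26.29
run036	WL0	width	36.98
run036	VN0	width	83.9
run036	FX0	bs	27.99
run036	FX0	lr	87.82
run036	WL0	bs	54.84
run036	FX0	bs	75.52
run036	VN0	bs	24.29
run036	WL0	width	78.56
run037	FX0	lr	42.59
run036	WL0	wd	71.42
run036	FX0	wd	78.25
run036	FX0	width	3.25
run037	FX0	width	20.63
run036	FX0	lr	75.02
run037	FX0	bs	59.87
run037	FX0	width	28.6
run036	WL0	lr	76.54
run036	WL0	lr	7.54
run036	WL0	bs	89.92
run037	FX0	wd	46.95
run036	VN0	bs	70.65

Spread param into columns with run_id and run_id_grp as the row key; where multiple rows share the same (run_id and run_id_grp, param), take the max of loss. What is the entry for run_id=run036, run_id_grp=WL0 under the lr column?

76.54

Rows with run_id=run036, run_id_grp=WL0 and param=lr: loss values are 10.45, 19.06, 27.36, 76.54, 7.54.
max(10.45, 19.06, 27.36, 76.54, 7.54) = 76.54.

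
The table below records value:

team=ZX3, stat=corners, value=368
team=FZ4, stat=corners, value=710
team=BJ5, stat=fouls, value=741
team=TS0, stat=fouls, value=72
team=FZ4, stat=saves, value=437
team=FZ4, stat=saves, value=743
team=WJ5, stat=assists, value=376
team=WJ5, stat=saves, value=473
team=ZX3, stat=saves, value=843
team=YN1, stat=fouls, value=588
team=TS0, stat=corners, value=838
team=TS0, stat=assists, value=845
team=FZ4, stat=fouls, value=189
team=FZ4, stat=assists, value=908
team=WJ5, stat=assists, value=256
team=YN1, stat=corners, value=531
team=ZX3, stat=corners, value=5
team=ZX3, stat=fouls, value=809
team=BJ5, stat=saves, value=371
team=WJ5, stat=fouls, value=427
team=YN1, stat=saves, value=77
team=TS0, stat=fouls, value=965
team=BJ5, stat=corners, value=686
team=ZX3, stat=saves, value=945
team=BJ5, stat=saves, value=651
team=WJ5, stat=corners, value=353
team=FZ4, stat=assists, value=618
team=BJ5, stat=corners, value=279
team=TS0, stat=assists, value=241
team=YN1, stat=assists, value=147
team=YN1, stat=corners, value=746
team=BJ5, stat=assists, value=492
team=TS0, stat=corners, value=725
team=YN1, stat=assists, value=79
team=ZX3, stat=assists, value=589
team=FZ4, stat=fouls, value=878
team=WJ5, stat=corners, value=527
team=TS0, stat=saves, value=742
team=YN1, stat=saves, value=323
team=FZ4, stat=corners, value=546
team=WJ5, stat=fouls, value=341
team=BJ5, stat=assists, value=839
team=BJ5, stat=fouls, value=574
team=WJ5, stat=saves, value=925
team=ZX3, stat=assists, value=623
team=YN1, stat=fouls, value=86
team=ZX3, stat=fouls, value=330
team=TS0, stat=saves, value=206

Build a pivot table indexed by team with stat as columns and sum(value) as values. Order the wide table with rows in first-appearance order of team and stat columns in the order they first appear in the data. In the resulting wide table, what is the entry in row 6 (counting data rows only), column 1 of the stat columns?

1277

With rows in first-appearance order of team, row 6 is team=YN1. stat columns in first-appearance order: corners, fouls, saves, assists; column 1 is corners.
Long rows with team=YN1, stat=corners: 531 + 746 = 1277.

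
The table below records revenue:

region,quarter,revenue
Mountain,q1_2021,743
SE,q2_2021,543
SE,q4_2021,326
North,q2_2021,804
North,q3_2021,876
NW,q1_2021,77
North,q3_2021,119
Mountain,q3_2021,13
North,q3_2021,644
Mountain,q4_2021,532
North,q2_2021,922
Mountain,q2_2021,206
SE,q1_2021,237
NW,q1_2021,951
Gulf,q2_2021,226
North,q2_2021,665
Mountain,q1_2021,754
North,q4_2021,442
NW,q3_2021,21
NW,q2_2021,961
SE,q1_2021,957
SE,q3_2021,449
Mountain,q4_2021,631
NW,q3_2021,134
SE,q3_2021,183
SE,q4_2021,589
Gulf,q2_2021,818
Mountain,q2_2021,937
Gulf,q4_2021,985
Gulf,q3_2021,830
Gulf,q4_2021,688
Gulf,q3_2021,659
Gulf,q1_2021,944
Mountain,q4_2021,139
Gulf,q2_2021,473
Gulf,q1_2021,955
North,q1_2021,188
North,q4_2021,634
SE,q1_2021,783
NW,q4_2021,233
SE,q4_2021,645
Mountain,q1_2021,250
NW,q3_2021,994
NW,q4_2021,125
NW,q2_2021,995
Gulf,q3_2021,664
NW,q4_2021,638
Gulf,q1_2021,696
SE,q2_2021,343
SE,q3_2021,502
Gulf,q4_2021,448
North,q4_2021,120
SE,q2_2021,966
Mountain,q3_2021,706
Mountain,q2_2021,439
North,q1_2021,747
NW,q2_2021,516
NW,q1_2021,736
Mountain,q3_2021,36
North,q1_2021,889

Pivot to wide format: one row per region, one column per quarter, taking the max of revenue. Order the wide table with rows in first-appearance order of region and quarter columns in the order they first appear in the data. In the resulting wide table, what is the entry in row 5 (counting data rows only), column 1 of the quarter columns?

With rows in first-appearance order of region, row 5 is region=Gulf. quarter columns in first-appearance order: q1_2021, q2_2021, q4_2021, q3_2021; column 1 is q1_2021.
Long rows with region=Gulf, quarter=q1_2021: max(944, 955, 696) = 955.

955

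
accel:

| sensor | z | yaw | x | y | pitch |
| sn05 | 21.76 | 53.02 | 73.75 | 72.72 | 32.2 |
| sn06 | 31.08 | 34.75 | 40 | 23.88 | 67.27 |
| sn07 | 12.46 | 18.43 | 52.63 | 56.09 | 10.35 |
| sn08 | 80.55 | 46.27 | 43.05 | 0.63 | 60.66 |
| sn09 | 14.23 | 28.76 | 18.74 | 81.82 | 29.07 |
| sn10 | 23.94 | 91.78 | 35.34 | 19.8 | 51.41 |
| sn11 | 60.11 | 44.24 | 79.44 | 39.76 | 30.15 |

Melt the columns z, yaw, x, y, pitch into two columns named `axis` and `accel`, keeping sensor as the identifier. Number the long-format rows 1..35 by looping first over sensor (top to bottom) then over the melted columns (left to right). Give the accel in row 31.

35 rows total (7 × 5). Row 31: index ⌊(31-1)/5⌋ = 6 into sensor → sn11; (31-1) mod 5 = 0 into the melted columns → z.
So row 31 is (sn11, z, 60.11); accel = 60.11.

60.11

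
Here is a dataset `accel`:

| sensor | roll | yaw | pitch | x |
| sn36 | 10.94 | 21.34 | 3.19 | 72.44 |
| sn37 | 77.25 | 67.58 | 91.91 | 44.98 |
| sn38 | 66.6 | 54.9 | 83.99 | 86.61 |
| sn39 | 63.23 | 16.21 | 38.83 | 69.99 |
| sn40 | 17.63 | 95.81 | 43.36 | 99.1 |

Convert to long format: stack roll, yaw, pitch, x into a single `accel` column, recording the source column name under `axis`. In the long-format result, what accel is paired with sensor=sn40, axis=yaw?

95.81

Unpivoting turns each (sensor, wide-column) pair into one long row.
The wide cell at row sn40, column yaw holds 95.81, so the long row (sn40, yaw) has accel=95.81.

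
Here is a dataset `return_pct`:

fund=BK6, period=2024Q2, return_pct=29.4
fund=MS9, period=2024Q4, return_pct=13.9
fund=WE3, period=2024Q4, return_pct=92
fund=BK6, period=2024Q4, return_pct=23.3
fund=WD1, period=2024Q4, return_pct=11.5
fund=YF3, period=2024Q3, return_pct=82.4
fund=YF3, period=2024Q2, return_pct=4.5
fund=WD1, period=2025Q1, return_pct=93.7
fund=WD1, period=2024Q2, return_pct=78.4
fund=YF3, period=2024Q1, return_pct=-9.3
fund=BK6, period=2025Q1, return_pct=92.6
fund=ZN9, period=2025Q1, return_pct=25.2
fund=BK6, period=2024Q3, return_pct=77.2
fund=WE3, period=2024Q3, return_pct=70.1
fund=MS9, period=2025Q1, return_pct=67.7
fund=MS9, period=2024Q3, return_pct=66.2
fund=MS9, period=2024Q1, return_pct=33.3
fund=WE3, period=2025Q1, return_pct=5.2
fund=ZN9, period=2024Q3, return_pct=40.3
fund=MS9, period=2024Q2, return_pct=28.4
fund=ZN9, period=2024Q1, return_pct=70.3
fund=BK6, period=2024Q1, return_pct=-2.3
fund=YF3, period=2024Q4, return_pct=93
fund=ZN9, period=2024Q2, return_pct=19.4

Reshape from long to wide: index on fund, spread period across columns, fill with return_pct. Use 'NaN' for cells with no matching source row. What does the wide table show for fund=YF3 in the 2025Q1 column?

No long-format row has fund=YF3 and period=2025Q1, so the cell is NaN.

NaN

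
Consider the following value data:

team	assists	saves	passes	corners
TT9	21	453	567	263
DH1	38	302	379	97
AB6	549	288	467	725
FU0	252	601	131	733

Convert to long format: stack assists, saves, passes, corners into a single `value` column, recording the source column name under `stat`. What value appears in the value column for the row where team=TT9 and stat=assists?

21

Unpivoting turns each (team, wide-column) pair into one long row.
The wide cell at row TT9, column assists holds 21, so the long row (TT9, assists) has value=21.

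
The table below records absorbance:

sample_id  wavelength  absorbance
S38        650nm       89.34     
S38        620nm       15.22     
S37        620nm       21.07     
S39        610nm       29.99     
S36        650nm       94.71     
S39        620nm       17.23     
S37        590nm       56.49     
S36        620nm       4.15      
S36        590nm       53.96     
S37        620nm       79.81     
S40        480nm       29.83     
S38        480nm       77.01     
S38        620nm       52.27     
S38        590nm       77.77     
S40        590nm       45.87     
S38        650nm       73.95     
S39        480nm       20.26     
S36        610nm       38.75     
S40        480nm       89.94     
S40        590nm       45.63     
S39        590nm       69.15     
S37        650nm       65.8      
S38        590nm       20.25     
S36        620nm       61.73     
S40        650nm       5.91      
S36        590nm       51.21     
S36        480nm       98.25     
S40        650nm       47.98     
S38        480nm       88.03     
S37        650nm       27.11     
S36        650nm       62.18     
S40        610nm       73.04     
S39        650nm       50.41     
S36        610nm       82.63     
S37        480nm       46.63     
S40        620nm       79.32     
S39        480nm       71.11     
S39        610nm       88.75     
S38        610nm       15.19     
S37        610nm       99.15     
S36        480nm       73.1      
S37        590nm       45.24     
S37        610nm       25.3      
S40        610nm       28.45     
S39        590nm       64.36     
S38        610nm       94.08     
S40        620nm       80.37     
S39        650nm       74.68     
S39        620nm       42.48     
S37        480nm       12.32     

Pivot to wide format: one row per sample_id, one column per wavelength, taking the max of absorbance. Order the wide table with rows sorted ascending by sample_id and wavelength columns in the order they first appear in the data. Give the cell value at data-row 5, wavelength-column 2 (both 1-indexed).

With rows sorted ascending by sample_id, row 5 is sample_id=S40. wavelength columns in first-appearance order: 650nm, 620nm, 610nm, 590nm, 480nm; column 2 is 620nm.
Long rows with sample_id=S40, wavelength=620nm: max(79.32, 80.37) = 80.37.

80.37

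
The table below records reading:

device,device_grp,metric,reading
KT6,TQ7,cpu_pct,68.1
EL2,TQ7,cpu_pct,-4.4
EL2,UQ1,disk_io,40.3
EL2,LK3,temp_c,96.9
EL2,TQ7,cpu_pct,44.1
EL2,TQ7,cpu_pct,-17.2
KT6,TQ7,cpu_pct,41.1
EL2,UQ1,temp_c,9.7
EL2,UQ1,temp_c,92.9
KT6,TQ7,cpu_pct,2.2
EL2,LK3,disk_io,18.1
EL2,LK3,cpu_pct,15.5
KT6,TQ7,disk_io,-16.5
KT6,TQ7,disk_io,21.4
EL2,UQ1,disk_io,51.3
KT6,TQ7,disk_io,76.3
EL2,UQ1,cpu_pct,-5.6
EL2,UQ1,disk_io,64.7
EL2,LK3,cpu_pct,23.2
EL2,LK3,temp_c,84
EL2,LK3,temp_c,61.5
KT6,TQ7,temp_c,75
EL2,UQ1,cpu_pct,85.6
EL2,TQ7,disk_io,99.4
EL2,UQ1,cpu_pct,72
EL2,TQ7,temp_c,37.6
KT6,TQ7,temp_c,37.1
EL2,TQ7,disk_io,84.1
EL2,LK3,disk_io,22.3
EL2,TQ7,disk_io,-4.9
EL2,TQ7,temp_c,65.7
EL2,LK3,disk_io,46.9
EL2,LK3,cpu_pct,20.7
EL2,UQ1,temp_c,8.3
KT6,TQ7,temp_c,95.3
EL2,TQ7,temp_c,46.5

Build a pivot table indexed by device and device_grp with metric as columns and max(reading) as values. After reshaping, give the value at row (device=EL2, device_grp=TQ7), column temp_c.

Rows with device=EL2, device_grp=TQ7 and metric=temp_c: reading values are 37.6, 65.7, 46.5.
max(37.6, 65.7, 46.5) = 65.7.

65.7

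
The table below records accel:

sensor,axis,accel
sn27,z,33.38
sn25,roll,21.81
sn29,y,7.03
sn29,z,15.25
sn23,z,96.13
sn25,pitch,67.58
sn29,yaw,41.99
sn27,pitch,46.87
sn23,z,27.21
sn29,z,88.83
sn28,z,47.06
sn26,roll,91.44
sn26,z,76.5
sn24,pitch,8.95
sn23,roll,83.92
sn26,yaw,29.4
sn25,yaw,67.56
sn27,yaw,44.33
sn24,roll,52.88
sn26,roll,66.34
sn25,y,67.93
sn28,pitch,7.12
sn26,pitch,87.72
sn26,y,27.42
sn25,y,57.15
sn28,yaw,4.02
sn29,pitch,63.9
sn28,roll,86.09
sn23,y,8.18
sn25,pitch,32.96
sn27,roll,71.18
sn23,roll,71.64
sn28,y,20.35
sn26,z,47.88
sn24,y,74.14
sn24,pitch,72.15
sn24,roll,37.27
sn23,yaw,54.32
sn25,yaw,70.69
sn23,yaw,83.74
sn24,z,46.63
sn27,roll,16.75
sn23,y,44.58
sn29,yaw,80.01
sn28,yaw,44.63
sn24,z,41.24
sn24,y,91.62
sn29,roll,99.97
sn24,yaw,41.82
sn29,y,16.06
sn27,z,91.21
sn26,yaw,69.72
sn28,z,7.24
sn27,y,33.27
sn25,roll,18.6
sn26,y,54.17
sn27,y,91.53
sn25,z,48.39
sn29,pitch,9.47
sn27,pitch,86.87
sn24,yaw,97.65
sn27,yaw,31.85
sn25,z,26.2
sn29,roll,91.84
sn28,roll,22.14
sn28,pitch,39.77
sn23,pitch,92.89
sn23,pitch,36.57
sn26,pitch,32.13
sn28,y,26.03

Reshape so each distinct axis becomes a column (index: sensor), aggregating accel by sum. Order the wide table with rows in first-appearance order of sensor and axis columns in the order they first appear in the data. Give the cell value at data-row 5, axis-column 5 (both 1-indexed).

48.65

With rows in first-appearance order of sensor, row 5 is sensor=sn28. axis columns in first-appearance order: z, roll, y, pitch, yaw; column 5 is yaw.
Long rows with sensor=sn28, axis=yaw: 4.02 + 44.63 = 48.65.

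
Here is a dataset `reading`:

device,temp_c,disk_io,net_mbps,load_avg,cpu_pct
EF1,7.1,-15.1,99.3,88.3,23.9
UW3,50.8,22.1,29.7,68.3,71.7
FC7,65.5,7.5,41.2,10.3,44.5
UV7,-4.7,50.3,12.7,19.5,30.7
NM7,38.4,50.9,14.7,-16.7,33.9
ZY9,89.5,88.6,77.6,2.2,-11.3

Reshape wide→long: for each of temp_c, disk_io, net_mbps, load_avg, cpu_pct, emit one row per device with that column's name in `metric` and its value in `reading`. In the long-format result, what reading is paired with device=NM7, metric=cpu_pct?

33.9

Unpivoting turns each (device, wide-column) pair into one long row.
The wide cell at row NM7, column cpu_pct holds 33.9, so the long row (NM7, cpu_pct) has reading=33.9.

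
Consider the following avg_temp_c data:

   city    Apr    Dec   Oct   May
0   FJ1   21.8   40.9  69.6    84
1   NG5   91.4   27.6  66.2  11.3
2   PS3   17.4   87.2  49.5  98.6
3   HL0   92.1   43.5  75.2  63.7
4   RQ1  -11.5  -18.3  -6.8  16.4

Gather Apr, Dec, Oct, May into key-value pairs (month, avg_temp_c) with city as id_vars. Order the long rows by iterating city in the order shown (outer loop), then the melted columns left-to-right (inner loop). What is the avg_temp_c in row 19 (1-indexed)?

20 rows total (5 × 4). Row 19: index ⌊(19-1)/4⌋ = 4 into city → RQ1; (19-1) mod 4 = 2 into the melted columns → Oct.
So row 19 is (RQ1, Oct, -6.8); avg_temp_c = -6.8.

-6.8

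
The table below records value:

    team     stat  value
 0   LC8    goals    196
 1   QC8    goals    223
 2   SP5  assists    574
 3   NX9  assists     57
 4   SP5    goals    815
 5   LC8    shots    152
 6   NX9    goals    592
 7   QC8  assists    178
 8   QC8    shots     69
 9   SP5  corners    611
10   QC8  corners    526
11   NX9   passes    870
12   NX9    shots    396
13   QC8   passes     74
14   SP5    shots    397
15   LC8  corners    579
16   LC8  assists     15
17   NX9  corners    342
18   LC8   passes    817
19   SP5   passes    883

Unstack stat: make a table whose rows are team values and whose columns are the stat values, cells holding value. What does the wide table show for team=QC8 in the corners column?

Wide layout: rows indexed by team, columns are the 5 distinct stat values (goals, assists, shots, corners, passes).
Cell (team=QC8, stat=corners) draws from the long row where team=QC8 and stat=corners, which has value=526.

526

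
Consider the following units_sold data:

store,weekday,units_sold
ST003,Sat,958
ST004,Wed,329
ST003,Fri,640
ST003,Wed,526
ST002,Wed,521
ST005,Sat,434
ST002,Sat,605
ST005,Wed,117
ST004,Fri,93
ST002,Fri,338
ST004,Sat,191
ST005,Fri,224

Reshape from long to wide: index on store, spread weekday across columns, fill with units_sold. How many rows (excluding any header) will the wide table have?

4

4 distinct store values → 4 rows.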